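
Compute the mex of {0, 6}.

0 is in the set but 1 is not, so the mex is 1.

1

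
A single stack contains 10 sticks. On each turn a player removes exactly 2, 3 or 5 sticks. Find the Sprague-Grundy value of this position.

1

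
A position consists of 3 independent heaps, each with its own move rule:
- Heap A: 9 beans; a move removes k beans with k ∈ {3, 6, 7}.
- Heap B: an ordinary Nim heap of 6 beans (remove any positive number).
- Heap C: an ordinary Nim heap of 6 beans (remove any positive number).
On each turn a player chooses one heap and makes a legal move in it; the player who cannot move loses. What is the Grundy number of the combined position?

3

Grundy values for heap A (subtraction set {3, 6, 7}):
g(0) = mex{} = 0
g(1) = mex{} = 0
g(2) = mex{} = 0
g(3) = mex{0} = 1
g(4) = mex{0} = 1
g(5) = mex{0} = 1
g(6) = mex{0,1} = 2
g(7) = mex{0,1} = 2
g(8) = mex{0,1} = 2
g(9) = mex{0,1,2} = 3
So g(9) = 3.
Heap B is a plain Nim heap of size 6, so its Grundy value is 6.
Heap C is a plain Nim heap of size 6, so its Grundy value is 6.
The value of a disjunctive sum is the nim-sum of the parts.
Combined value = 3 ⊕ 6 ⊕ 6 = 3.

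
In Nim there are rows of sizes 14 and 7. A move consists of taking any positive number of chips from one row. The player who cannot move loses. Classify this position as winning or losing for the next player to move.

Winning position

In binary:
  1110  (14)
  0111  (7)
  ----
  1001  (9)
The nim-sum is 9 ≠ 0, so this is an N-position: the player to move can win.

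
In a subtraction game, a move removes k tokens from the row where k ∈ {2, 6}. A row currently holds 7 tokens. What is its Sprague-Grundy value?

Build the Grundy sequence with g(k) = mex{g(k−s) : s ∈ {2, 6}, s ≤ k}:
k:     0  1  2  3  4  5  6  7
g(k):  0  0  1  1  0  0  1  1
So g(7) = 1.

1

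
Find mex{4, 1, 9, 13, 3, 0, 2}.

5

The values 0, 1, 2, 3, 4 are all present; 5 is the first non-negative integer missing from the set.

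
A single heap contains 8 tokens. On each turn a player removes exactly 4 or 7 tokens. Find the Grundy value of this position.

Build the Grundy sequence with g(k) = mex{g(k−s) : s ∈ {4, 7}, s ≤ k}:
g(0) = mex{} = 0
g(1) = mex{} = 0
g(2) = mex{} = 0
g(3) = mex{} = 0
g(4) = mex{0} = 1
g(5) = mex{0} = 1
g(6) = mex{0} = 1
g(7) = mex{0} = 1
g(8) = mex{0,1} = 2
So g(8) = 2.

2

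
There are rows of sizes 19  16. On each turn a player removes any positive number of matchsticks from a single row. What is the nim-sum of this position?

In binary:
  10011  (19)
  10000  (16)
  -----
  00011  (3)

3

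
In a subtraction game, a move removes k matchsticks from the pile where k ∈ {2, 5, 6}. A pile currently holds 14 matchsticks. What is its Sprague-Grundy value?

1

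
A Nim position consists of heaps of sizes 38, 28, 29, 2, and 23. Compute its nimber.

In binary:
  100110  (38)
  011100  (28)
  011101  (29)
  000010  (2)
  010111  (23)
  ------
  110010  (50)

50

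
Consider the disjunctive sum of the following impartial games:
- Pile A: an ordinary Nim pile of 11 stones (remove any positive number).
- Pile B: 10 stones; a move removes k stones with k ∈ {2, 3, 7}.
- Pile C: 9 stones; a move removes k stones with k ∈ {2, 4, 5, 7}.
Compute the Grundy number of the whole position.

Pile A is a plain Nim pile of size 11, so its Grundy value is 11.
Grundy values for pile B (subtraction set {2, 3, 7}):
k:     0  1  2  3  4  5  6  7  8  9 10
g(k):  0  0  1  1  2  0  0  1  1  2  0
So g(10) = 0.
Build the Grundy sequence for pile C with g(k) = mex{g(k−s) : s ∈ {2, 4, 5, 7}, s ≤ k}:
g(0) = mex{} = 0
g(1) = mex{} = 0
g(2) = mex{0} = 1
g(3) = mex{0} = 1
g(4) = mex{0,1} = 2
g(5) = mex{0,1} = 2
g(6) = mex{0,1,2} = 3
g(7) = mex{0,1,2} = 3
g(8) = mex{0,1,2,3} = 4
g(9) = mex{1,2,3} = 0
So g(9) = 0.
By the Sprague-Grundy theorem, the Grundy value of a sum of independent games is the XOR of the component values.
Combined value = 11 ⊕ 0 ⊕ 0 = 11.

11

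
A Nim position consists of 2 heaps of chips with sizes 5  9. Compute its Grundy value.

Nim-sum: 5 ⊕ 9 = 12.

12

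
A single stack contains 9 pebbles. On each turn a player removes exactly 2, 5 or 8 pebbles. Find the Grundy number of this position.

Build the Grundy sequence with g(k) = mex{g(k−s) : s ∈ {2, 5, 8}, s ≤ k}:
g(0) = mex{} = 0
g(1) = mex{} = 0
g(2) = mex{0} = 1
g(3) = mex{0} = 1
g(4) = mex{1} = 0
g(5) = mex{0,1} = 2
g(6) = mex{0} = 1
g(7) = mex{1,2} = 0
g(8) = mex{0,1} = 2
g(9) = mex{0} = 1
So g(9) = 1.

1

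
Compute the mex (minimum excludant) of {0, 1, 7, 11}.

2

The values 0, 1 are all present; 2 is the first non-negative integer missing from the set.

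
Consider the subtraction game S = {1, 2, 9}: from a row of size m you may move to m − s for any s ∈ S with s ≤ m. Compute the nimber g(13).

0

Build the Grundy sequence with g(k) = mex{g(k−s) : s ∈ {1, 2, 9}, s ≤ k}:
g(0) = mex{} = 0
g(1) = mex{0} = 1
g(2) = mex{0,1} = 2
g(3) = mex{1,2} = 0
g(4) = mex{0,2} = 1
g(5) = mex{0,1} = 2
g(6) = mex{1,2} = 0
g(7) = mex{0,2} = 1
g(8) = mex{0,1} = 2
g(9) = mex{0,1,2} = 3
g(10) = mex{1,2,3} = 0
g(11) = mex{0,2,3} = 1
g(12) = mex{0,1} = 2
g(13) = mex{1,2} = 0
So g(13) = 0.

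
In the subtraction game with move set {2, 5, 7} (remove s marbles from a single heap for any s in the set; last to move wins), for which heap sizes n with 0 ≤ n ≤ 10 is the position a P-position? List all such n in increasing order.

Grundy values for subtraction set {2, 5, 7}:
g(0) = mex{} = 0
g(1) = mex{} = 0
g(2) = mex{0} = 1
g(3) = mex{0} = 1
g(4) = mex{1} = 0
g(5) = mex{0,1} = 2
g(6) = mex{0} = 1
g(7) = mex{0,1,2} = 3
g(8) = mex{0,1} = 2
g(9) = mex{0,1,3} = 2
g(10) = mex{1,2} = 0
The P-positions (g = 0) in 0..10 are 0, 1, 4, 10.

0, 1, 4, 10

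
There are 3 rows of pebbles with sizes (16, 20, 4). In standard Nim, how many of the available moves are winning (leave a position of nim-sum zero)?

0

Write each in binary and XOR column by column:
  10000  (16)
  10100  (20)
  00100  (4)
  -----
  00000  (0)
The nim-sum is already 0, so every move leaves a nonzero nim-sum — there are no winning moves.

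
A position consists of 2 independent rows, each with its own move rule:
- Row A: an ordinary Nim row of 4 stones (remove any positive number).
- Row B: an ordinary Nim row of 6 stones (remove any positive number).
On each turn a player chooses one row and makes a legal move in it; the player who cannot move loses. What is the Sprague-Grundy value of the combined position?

Row A is a plain Nim row of size 4, so its Grundy value is 4.
Row B is a plain Nim row of size 6, so its Grundy value is 6.
By the Sprague-Grundy theorem, the Grundy value of a sum of independent games is the XOR of the component values.
Combined value = 4 ⊕ 6 = 2.

2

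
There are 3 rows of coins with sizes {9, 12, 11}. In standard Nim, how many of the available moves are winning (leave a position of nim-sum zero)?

3

In binary:
  1001  (9)
  1100  (12)
  1011  (11)
  ----
  1110  (14)
The overall nim-sum is X = 14. A row of size p has a winning move iff p XOR X < p (reduce it to p XOR X).
  9: 9 XOR 14 = 7 < 9 — winning move (to 7).
  12: 12 XOR 14 = 2 < 12 — winning move (to 2).
  11: 11 XOR 14 = 5 < 11 — winning move (to 5).
That gives 3 winning moves.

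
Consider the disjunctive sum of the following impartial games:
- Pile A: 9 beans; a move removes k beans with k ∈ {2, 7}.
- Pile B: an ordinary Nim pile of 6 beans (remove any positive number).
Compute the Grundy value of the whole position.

6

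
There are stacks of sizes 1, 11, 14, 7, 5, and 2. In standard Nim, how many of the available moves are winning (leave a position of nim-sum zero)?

3

Compute the nim-sum pairwise:
1 ⊕ 11 = 10
10 ⊕ 14 = 4
4 ⊕ 7 = 3
3 ⊕ 5 = 6
6 ⊕ 2 = 4
The overall nim-sum is X = 4. A stack of size p has a winning move iff p XOR X < p (reduce it to p XOR X).
  1: 1 XOR 4 = 5 ≥ 1 — no move.
  11: 11 XOR 4 = 15 ≥ 11 — no move.
  14: 14 XOR 4 = 10 < 14 — winning move (to 10).
  7: 7 XOR 4 = 3 < 7 — winning move (to 3).
  5: 5 XOR 4 = 1 < 5 — winning move (to 1).
  2: 2 XOR 4 = 6 ≥ 2 — no move.
That gives 3 winning moves.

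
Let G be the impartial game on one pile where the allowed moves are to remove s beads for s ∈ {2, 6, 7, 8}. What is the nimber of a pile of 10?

3

Grundy values for subtraction set {2, 6, 7, 8}:
k:     0  1  2  3  4  5  6  7  8  9 10
g(k):  0  0  1  1  0  0  1  1  2  2  3
So g(10) = 3.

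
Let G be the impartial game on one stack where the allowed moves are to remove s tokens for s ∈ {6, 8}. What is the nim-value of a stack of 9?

1

Compute g(0), g(1), … for moves {6, 8}:
g(0) = mex{} = 0
g(1) = mex{} = 0
g(2) = mex{} = 0
g(3) = mex{} = 0
g(4) = mex{} = 0
g(5) = mex{} = 0
g(6) = mex{0} = 1
g(7) = mex{0} = 1
g(8) = mex{0} = 1
g(9) = mex{0} = 1
So g(9) = 1.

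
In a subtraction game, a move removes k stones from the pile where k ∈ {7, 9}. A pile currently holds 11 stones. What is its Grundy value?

Build the Grundy sequence with g(k) = mex{g(k−s) : s ∈ {7, 9}, s ≤ k}:
g(0) = mex{} = 0
g(1) = mex{} = 0
g(2) = mex{} = 0
g(3) = mex{} = 0
g(4) = mex{} = 0
g(5) = mex{} = 0
g(6) = mex{} = 0
g(7) = mex{0} = 1
g(8) = mex{0} = 1
g(9) = mex{0} = 1
g(10) = mex{0} = 1
g(11) = mex{0} = 1
So g(11) = 1.

1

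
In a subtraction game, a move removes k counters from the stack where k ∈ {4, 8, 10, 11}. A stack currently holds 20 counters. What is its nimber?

1

Build the Grundy sequence with g(k) = mex{g(k−s) : s ∈ {4, 8, 10, 11}, s ≤ k}:
k:     0  1  2  3  4  5  6  7  8  9 10 11 12 13 14 15 16 17 18 19 20
g(k):  0  0  0  0  1  1  1  1  2  2  2  2  3  3  3  0  0  0  0  1  1
So g(20) = 1.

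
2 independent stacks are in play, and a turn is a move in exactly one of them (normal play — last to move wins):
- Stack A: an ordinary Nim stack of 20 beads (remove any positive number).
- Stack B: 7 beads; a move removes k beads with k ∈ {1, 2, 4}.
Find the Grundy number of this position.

Stack A is a plain Nim stack of size 20, so its Grundy value is 20.
Build the Grundy sequence for stack B with g(k) = mex{g(k−s) : s ∈ {1, 2, 4}, s ≤ k}:
g(0) = mex{} = 0
g(1) = mex{0} = 1
g(2) = mex{0,1} = 2
g(3) = mex{1,2} = 0
g(4) = mex{0,2} = 1
g(5) = mex{0,1} = 2
g(6) = mex{1,2} = 0
g(7) = mex{0,2} = 1
So g(7) = 1.
The value of a disjunctive sum is the nim-sum of the parts.
Combined value = 20 XOR 1 = 21.

21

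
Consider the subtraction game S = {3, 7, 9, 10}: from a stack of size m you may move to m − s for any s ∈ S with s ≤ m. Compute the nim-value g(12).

2

Build the Grundy sequence with g(k) = mex{g(k−s) : s ∈ {3, 7, 9, 10}, s ≤ k}:
k:     0  1  2  3  4  5  6  7  8  9 10 11 12
g(k):  0  0  0  1  1  1  0  2  2  1  3  3  2
So g(12) = 2.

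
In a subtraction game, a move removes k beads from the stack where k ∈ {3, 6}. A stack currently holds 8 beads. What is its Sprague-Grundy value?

2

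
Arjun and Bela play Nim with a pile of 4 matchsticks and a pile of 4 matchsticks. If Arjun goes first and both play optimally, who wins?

Bela wins

Nim-sum: 4 ^ 4 = 0.
The nim-sum is 0, so this is a P-position: the player to move is in a losing position under optimal play; Arjun is about to move from it and so loses — Bela wins.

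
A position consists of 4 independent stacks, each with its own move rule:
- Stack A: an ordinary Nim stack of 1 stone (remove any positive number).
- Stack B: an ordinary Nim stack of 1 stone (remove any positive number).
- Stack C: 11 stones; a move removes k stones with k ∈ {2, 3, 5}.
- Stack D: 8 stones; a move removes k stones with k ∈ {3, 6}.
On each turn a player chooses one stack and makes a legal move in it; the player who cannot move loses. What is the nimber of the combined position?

Stack A is a plain Nim stack of size 1, so its Grundy value is 1.
Stack B is a plain Nim stack of size 1, so its Grundy value is 1.
Build the Grundy sequence for stack C with g(k) = mex{g(k−s) : s ∈ {2, 3, 5}, s ≤ k}:
k:     0  1  2  3  4  5  6  7  8  9 10 11
g(k):  0  0  1  1  2  2  3  0  0  1  1  2
So g(11) = 2.
Build the Grundy sequence for stack D with g(k) = mex{g(k−s) : s ∈ {3, 6}, s ≤ k}:
g(0) = mex{} = 0
g(1) = mex{} = 0
g(2) = mex{} = 0
g(3) = mex{0} = 1
g(4) = mex{0} = 1
g(5) = mex{0} = 1
g(6) = mex{0,1} = 2
g(7) = mex{0,1} = 2
g(8) = mex{0,1} = 2
So g(8) = 2.
The value of a disjunctive sum is the nim-sum of the parts.
Combined value = 1 ⊕ 1 ⊕ 2 ⊕ 2 = 0.

0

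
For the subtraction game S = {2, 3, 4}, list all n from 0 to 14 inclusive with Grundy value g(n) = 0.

0, 1, 6, 7, 12, 13

Build the Grundy sequence with g(k) = mex{g(k−s) : s ∈ {2, 3, 4}, s ≤ k}:
g(0) = mex{} = 0
g(1) = mex{} = 0
g(2) = mex{0} = 1
g(3) = mex{0} = 1
g(4) = mex{0,1} = 2
g(5) = mex{0,1} = 2
g(6) = mex{1,2} = 0
g(7) = mex{1,2} = 0
g(8) = mex{0,2} = 1
g(9) = mex{0,2} = 1
g(10) = mex{0,1} = 2
g(11) = mex{0,1} = 2
g(12) = mex{1,2} = 0
g(13) = mex{1,2} = 0
g(14) = mex{0,2} = 1
The P-positions (g = 0) in 0..14 are 0, 1, 6, 7, 12, 13.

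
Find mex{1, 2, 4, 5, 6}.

0 is not in the set, so the mex is 0.

0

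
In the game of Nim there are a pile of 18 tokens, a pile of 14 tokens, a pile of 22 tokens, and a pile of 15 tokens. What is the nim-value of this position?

In binary:
  10010  (18)
  01110  (14)
  10110  (22)
  01111  (15)
  -----
  00101  (5)

5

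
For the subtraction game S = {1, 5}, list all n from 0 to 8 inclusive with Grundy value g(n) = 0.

0, 2, 4, 6, 8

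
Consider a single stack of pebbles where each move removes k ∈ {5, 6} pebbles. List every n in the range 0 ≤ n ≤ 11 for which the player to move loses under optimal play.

0, 1, 2, 3, 4, 11

Grundy values for subtraction set {5, 6}:
g(0) = mex{} = 0
g(1) = mex{} = 0
g(2) = mex{} = 0
g(3) = mex{} = 0
g(4) = mex{} = 0
g(5) = mex{0} = 1
g(6) = mex{0} = 1
g(7) = mex{0} = 1
g(8) = mex{0} = 1
g(9) = mex{0} = 1
g(10) = mex{0,1} = 2
g(11) = mex{1} = 0
The P-positions (g = 0) in 0..11 are 0, 1, 2, 3, 4, 11.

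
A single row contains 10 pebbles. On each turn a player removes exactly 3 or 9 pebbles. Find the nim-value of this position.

Compute g(0), g(1), … for moves {3, 9}:
g(0) = mex{} = 0
g(1) = mex{} = 0
g(2) = mex{} = 0
g(3) = mex{0} = 1
g(4) = mex{0} = 1
g(5) = mex{0} = 1
g(6) = mex{1} = 0
g(7) = mex{1} = 0
g(8) = mex{1} = 0
g(9) = mex{0} = 1
g(10) = mex{0} = 1
So g(10) = 1.

1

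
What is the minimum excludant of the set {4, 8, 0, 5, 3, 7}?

0 is in the set but 1 is not, so the mex is 1.

1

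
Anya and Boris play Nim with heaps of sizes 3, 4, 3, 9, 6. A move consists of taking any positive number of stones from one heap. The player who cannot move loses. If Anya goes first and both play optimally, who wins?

Write each in binary and XOR column by column:
  0011  (3)
  0100  (4)
  0011  (3)
  1001  (9)
  0110  (6)
  ----
  1011  (11)
The nim-sum is 11 ≠ 0, so this is an N-position: the player to move can win; Anya has a winning move.

Anya wins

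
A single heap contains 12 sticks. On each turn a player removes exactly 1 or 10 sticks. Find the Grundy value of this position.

Build the Grundy sequence with g(k) = mex{g(k−s) : s ∈ {1, 10}, s ≤ k}:
g(0) = mex{} = 0
g(1) = mex{0} = 1
g(2) = mex{1} = 0
g(3) = mex{0} = 1
g(4) = mex{1} = 0
g(5) = mex{0} = 1
g(6) = mex{1} = 0
g(7) = mex{0} = 1
g(8) = mex{1} = 0
g(9) = mex{0} = 1
g(10) = mex{0,1} = 2
g(11) = mex{1,2} = 0
g(12) = mex{0} = 1
So g(12) = 1.

1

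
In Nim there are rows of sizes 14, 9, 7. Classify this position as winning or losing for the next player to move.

Compute the nim-sum pairwise:
14 ⊕ 9 = 7
7 ⊕ 7 = 0
The nim-sum is 0, so this is a P-position: the player to move is in a losing position under optimal play.

Losing position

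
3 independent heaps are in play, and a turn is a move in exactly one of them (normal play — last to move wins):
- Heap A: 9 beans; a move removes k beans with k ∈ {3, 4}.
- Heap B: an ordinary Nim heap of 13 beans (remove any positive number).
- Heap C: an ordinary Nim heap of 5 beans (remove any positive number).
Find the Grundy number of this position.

8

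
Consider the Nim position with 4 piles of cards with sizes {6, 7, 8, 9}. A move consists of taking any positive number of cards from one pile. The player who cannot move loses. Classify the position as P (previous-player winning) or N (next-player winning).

P-position

In binary:
  0110  (6)
  0111  (7)
  1000  (8)
  1001  (9)
  ----
  0000  (0)
The nim-sum is 0, so this is a P-position: the player to move is in a losing position under optimal play.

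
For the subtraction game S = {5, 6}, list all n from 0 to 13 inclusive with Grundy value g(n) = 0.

0, 1, 2, 3, 4, 11, 12, 13

Build the Grundy sequence with g(k) = mex{g(k−s) : s ∈ {5, 6}, s ≤ k}:
k:     0  1  2  3  4  5  6  7  8  9 10 11 12 13
g(k):  0  0  0  0  0  1  1  1  1  1  2  0  0  0
The P-positions (g = 0) in 0..13 are 0, 1, 2, 3, 4, 11, 12, 13.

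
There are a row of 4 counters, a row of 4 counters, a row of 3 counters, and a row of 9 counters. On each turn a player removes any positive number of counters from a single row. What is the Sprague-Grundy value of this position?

10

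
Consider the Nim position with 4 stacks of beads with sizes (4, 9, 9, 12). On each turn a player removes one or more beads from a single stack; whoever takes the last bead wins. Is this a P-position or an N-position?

N-position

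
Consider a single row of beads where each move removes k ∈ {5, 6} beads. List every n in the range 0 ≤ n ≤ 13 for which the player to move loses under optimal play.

0, 1, 2, 3, 4, 11, 12, 13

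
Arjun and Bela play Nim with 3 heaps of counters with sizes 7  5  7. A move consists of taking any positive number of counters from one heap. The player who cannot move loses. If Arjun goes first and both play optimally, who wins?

Arjun wins

Nim-sum: 7 ^ 5 ^ 7 = 5.
The nim-sum is 5 ≠ 0, so this is an N-position: the player to move can win; Arjun has a winning move.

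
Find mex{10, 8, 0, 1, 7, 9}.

The values 0, 1 are all present; 2 is the first non-negative integer missing from the set.

2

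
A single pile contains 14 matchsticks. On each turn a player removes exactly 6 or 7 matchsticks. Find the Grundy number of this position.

0

Compute g(0), g(1), … for moves {6, 7}:
g(0) = mex{} = 0
g(1) = mex{} = 0
g(2) = mex{} = 0
g(3) = mex{} = 0
g(4) = mex{} = 0
g(5) = mex{} = 0
g(6) = mex{0} = 1
g(7) = mex{0} = 1
g(8) = mex{0} = 1
g(9) = mex{0} = 1
g(10) = mex{0} = 1
g(11) = mex{0} = 1
g(12) = mex{0,1} = 2
g(13) = mex{1} = 0
g(14) = mex{1} = 0
So g(14) = 0.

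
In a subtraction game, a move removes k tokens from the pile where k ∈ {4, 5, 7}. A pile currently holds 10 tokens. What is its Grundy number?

Compute g(0), g(1), … for moves {4, 5, 7}:
k:     0  1  2  3  4  5  6  7  8  9 10
g(k):  0  0  0  0  1  1  1  1  2  2  2
So g(10) = 2.

2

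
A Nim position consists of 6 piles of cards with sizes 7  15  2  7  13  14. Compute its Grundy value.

14

Nim-sum: 7 ^ 15 ^ 2 ^ 7 ^ 13 ^ 14 = 14.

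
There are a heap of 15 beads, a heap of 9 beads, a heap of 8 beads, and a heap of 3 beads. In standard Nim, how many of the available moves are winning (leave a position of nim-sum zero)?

Write each in binary and XOR column by column:
  1111  (15)
  1001  (9)
  1000  (8)
  0011  (3)
  ----
  1101  (13)
The overall nim-sum is X = 13. A heap of size p has a winning move iff p XOR X < p (reduce it to p XOR X).
  15: 15 XOR 13 = 2 < 15 — winning move (to 2).
  9: 9 XOR 13 = 4 < 9 — winning move (to 4).
  8: 8 XOR 13 = 5 < 8 — winning move (to 5).
  3: 3 XOR 13 = 14 ≥ 3 — no move.
That gives 3 winning moves.

3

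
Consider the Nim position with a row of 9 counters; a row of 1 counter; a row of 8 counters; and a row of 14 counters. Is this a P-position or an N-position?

N-position

Bitwise XOR of the heap sizes:
  1001  (9)
  0001  (1)
  1000  (8)
  1110  (14)
  ----
  1110  (14)
The nim-sum is 14 ≠ 0, so this is an N-position: the player to move can win.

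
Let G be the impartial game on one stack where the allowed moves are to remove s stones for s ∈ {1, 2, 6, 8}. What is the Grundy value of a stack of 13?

Compute g(0), g(1), … for moves {1, 2, 6, 8}:
g(0) = mex{} = 0
g(1) = mex{0} = 1
g(2) = mex{0,1} = 2
g(3) = mex{1,2} = 0
g(4) = mex{0,2} = 1
g(5) = mex{0,1} = 2
g(6) = mex{0,1,2} = 3
g(7) = mex{1,2,3} = 0
g(8) = mex{0,2,3} = 1
g(9) = mex{0,1} = 2
g(10) = mex{1,2} = 0
g(11) = mex{0,2} = 1
g(12) = mex{0,1,3} = 2
g(13) = mex{0,1,2} = 3
So g(13) = 3.

3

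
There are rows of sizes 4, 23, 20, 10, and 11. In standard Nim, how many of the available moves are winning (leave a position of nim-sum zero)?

3

Nim-sum: 4 XOR 23 XOR 20 XOR 10 XOR 11 = 6.
The overall nim-sum is X = 6. A row of size p has a winning move iff p XOR X < p (reduce it to p XOR X).
  4: 4 XOR 6 = 2 < 4 — winning move (to 2).
  23: 23 XOR 6 = 17 < 23 — winning move (to 17).
  20: 20 XOR 6 = 18 < 20 — winning move (to 18).
  10: 10 XOR 6 = 12 ≥ 10 — no move.
  11: 11 XOR 6 = 13 ≥ 11 — no move.
That gives 3 winning moves.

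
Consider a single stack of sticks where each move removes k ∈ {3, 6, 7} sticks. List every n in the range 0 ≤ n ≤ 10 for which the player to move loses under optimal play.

0, 1, 2, 10

Compute g(0), g(1), … for moves {3, 6, 7}:
g(0) = mex{} = 0
g(1) = mex{} = 0
g(2) = mex{} = 0
g(3) = mex{0} = 1
g(4) = mex{0} = 1
g(5) = mex{0} = 1
g(6) = mex{0,1} = 2
g(7) = mex{0,1} = 2
g(8) = mex{0,1} = 2
g(9) = mex{0,1,2} = 3
g(10) = mex{1,2} = 0
The P-positions (g = 0) in 0..10 are 0, 1, 2, 10.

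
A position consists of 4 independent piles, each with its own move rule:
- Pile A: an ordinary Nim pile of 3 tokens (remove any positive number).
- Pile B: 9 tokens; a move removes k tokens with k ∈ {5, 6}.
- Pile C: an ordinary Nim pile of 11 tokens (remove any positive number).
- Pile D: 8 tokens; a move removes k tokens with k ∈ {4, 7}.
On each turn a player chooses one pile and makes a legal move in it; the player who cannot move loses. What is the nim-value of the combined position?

Pile A is a plain Nim pile of size 3, so its Grundy value is 3.
Grundy values for pile B (subtraction set {5, 6}):
k:     0  1  2  3  4  5  6  7  8  9
g(k):  0  0  0  0  0  1  1  1  1  1
So g(9) = 1.
Pile C is a plain Nim pile of size 11, so its Grundy value is 11.
Grundy values for pile D (subtraction set {4, 7}):
g(0) = mex{} = 0
g(1) = mex{} = 0
g(2) = mex{} = 0
g(3) = mex{} = 0
g(4) = mex{0} = 1
g(5) = mex{0} = 1
g(6) = mex{0} = 1
g(7) = mex{0} = 1
g(8) = mex{0,1} = 2
So g(8) = 2.
By the Sprague-Grundy theorem, the Grundy value of a sum of independent games is the XOR of the component values.
Combined value = 3 ⊕ 1 ⊕ 11 ⊕ 2 = 11.

11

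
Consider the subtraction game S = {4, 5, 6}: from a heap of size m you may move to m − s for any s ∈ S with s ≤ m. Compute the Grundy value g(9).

Grundy values for subtraction set {4, 5, 6}:
k:     0  1  2  3  4  5  6  7  8  9
g(k):  0  0  0  0  1  1  1  1  2  2
So g(9) = 2.

2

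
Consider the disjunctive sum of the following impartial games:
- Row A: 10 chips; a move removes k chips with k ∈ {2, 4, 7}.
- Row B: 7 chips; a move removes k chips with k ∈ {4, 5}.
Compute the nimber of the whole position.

3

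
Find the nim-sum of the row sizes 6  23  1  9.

25

Nim-sum: 6 XOR 23 XOR 1 XOR 9 = 25.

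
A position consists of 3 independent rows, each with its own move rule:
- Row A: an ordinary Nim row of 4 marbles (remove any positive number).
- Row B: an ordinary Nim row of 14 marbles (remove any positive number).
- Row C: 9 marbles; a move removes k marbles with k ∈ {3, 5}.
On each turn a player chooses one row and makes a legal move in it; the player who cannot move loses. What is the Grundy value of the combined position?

Row A is a plain Nim row of size 4, so its Grundy value is 4.
Row B is a plain Nim row of size 14, so its Grundy value is 14.
For row C, compute g(0), g(1), … with moves {3, 5}:
k:     0  1  2  3  4  5  6  7  8  9
g(k):  0  0  0  1  1  1  2  2  0  0
So g(9) = 0.
The value of a disjunctive sum is the nim-sum of the parts.
Combined value = 4 ⊕ 14 ⊕ 0 = 10.

10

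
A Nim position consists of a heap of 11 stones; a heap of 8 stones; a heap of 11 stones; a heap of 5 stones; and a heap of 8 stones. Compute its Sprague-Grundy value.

Compute the nim-sum pairwise:
11 ^ 8 = 3
3 ^ 11 = 8
8 ^ 5 = 13
13 ^ 8 = 5

5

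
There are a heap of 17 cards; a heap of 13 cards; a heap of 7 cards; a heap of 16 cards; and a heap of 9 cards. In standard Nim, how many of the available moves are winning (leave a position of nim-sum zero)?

Compute the nim-sum pairwise:
17 ⊕ 13 = 28
28 ⊕ 7 = 27
27 ⊕ 16 = 11
11 ⊕ 9 = 2
The overall nim-sum is X = 2. A heap of size p has a winning move iff p XOR X < p (reduce it to p XOR X).
  17: 17 XOR 2 = 19 ≥ 17 — no move.
  13: 13 XOR 2 = 15 ≥ 13 — no move.
  7: 7 XOR 2 = 5 < 7 — winning move (to 5).
  16: 16 XOR 2 = 18 ≥ 16 — no move.
  9: 9 XOR 2 = 11 ≥ 9 — no move.
That gives 1 winning move.

1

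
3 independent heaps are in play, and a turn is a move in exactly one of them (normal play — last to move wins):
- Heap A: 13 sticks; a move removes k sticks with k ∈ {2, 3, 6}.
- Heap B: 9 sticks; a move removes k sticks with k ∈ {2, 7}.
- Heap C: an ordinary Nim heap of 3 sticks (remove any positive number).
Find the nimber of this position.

1

For heap A, compute g(0), g(1), … with moves {2, 3, 6}:
k:     0  1  2  3  4  5  6  7  8  9 10 11 12 13
g(k):  0  0  1  1  2  0  3  1  2  0  0  1  1  2
So g(13) = 2.
Grundy values for heap B (subtraction set {2, 7}):
k:     0  1  2  3  4  5  6  7  8  9
g(k):  0  0  1  1  0  0  1  1  2  0
So g(9) = 0.
Heap C is a plain Nim heap of size 3, so its Grundy value is 3.
By the Sprague-Grundy theorem, the Grundy value of a sum of independent games is the XOR of the component values.
Combined value = 2 XOR 0 XOR 3 = 1.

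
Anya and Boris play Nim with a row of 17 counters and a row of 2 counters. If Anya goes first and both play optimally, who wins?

Anya wins

Compute the nim-sum pairwise:
17 XOR 2 = 19
The nim-sum is 19 ≠ 0, so this is an N-position: the player to move can win; Anya has a winning move.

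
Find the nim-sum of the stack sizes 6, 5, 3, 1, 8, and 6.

15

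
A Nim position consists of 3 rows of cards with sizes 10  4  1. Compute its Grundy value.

Compute the nim-sum pairwise:
10 ^ 4 = 14
14 ^ 1 = 15

15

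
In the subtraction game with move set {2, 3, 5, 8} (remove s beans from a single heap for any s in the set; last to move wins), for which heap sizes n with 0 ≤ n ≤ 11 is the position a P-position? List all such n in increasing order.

0, 1, 7, 11

Compute g(0), g(1), … for moves {2, 3, 5, 8}:
k:     0  1  2  3  4  5  6  7  8  9 10 11
g(k):  0  0  1  1  2  2  3  0  4  1  3  0
The P-positions (g = 0) in 0..11 are 0, 1, 7, 11.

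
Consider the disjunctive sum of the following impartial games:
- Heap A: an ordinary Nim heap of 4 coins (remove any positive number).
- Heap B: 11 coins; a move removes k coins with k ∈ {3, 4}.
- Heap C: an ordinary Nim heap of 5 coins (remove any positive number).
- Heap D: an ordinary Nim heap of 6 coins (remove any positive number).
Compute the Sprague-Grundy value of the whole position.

6

Heap A is a plain Nim heap of size 4, so its Grundy value is 4.
Grundy values for heap B (subtraction set {3, 4}):
k:     0  1  2  3  4  5  6  7  8  9 10 11
g(k):  0  0  0  1  1  1  2  0  0  0  1  1
So g(11) = 1.
Heap C is a plain Nim heap of size 5, so its Grundy value is 5.
Heap D is a plain Nim heap of size 6, so its Grundy value is 6.
The value of a disjunctive sum is the nim-sum of the parts.
Combined value = 4 XOR 1 XOR 5 XOR 6 = 6.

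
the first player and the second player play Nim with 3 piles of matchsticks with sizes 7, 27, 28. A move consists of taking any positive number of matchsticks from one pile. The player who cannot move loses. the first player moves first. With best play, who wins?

Compute the nim-sum pairwise:
7 ⊕ 27 = 28
28 ⊕ 28 = 0
The nim-sum is 0, so this is a P-position: the player to move is in a losing position under optimal play; the first player is about to move from it and so loses — the second player wins.

the second player wins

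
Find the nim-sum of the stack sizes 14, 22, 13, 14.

27

Compute the nim-sum pairwise:
14 ⊕ 22 = 24
24 ⊕ 13 = 21
21 ⊕ 14 = 27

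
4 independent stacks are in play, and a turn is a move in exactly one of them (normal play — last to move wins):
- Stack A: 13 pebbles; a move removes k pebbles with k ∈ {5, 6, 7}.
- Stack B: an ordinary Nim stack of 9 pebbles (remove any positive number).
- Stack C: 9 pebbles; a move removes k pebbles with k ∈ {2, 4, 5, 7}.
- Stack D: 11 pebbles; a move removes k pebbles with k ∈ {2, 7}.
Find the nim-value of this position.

Grundy values for stack A (subtraction set {5, 6, 7}):
g(0) = mex{} = 0
g(1) = mex{} = 0
g(2) = mex{} = 0
g(3) = mex{} = 0
g(4) = mex{} = 0
g(5) = mex{0} = 1
g(6) = mex{0} = 1
g(7) = mex{0} = 1
g(8) = mex{0} = 1
g(9) = mex{0} = 1
g(10) = mex{0,1} = 2
g(11) = mex{0,1} = 2
g(12) = mex{1} = 0
g(13) = mex{1} = 0
So g(13) = 0.
Stack B is a plain Nim stack of size 9, so its Grundy value is 9.
Grundy values for stack C (subtraction set {2, 4, 5, 7}):
g(0) = mex{} = 0
g(1) = mex{} = 0
g(2) = mex{0} = 1
g(3) = mex{0} = 1
g(4) = mex{0,1} = 2
g(5) = mex{0,1} = 2
g(6) = mex{0,1,2} = 3
g(7) = mex{0,1,2} = 3
g(8) = mex{0,1,2,3} = 4
g(9) = mex{1,2,3} = 0
So g(9) = 0.
Grundy values for stack D (subtraction set {2, 7}):
k:     0  1  2  3  4  5  6  7  8  9 10 11
g(k):  0  0  1  1  0  0  1  1  2  0  0  1
So g(11) = 1.
The value of a disjunctive sum is the nim-sum of the parts.
Combined value = 0 ⊕ 9 ⊕ 0 ⊕ 1 = 8.

8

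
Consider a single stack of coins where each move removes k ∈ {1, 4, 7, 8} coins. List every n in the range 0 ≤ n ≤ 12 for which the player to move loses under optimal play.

0, 2, 5, 11

Compute g(0), g(1), … for moves {1, 4, 7, 8}:
g(0) = mex{} = 0
g(1) = mex{0} = 1
g(2) = mex{1} = 0
g(3) = mex{0} = 1
g(4) = mex{0,1} = 2
g(5) = mex{1,2} = 0
g(6) = mex{0} = 1
g(7) = mex{0,1} = 2
g(8) = mex{0,1,2} = 3
g(9) = mex{0,1,3} = 2
g(10) = mex{0,1,2} = 3
g(11) = mex{1,2,3} = 0
g(12) = mex{0,2,3} = 1
The P-positions (g = 0) in 0..12 are 0, 2, 5, 11.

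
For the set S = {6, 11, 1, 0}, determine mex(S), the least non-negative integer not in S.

2

The values 0, 1 are all present; 2 is the first non-negative integer missing from the set.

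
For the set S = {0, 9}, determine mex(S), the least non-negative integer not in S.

0 is in the set but 1 is not, so the mex is 1.

1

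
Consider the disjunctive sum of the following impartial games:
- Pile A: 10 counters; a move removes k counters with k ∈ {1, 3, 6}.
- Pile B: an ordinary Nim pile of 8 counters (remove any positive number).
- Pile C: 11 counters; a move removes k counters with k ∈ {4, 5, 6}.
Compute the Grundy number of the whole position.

Build the Grundy sequence for pile A with g(k) = mex{g(k−s) : s ∈ {1, 3, 6}, s ≤ k}:
g(0) = mex{} = 0
g(1) = mex{0} = 1
g(2) = mex{1} = 0
g(3) = mex{0} = 1
g(4) = mex{1} = 0
g(5) = mex{0} = 1
g(6) = mex{0,1} = 2
g(7) = mex{0,1,2} = 3
g(8) = mex{0,1,3} = 2
g(9) = mex{1,2} = 0
g(10) = mex{0,3} = 1
So g(10) = 1.
Pile B is a plain Nim pile of size 8, so its Grundy value is 8.
For pile C, compute g(0), g(1), … with moves {4, 5, 6}:
g(0) = mex{} = 0
g(1) = mex{} = 0
g(2) = mex{} = 0
g(3) = mex{} = 0
g(4) = mex{0} = 1
g(5) = mex{0} = 1
g(6) = mex{0} = 1
g(7) = mex{0} = 1
g(8) = mex{0,1} = 2
g(9) = mex{0,1} = 2
g(10) = mex{1} = 0
g(11) = mex{1} = 0
So g(11) = 0.
By the Sprague-Grundy theorem, the Grundy value of a sum of independent games is the XOR of the component values.
Combined value = 1 ⊕ 8 ⊕ 0 = 9.

9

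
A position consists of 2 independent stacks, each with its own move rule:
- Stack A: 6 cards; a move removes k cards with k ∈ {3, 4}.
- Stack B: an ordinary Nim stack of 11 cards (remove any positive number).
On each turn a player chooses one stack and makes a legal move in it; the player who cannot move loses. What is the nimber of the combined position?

9

Build the Grundy sequence for stack A with g(k) = mex{g(k−s) : s ∈ {3, 4}, s ≤ k}:
k:     0  1  2  3  4  5  6
g(k):  0  0  0  1  1  1  2
So g(6) = 2.
Stack B is a plain Nim stack of size 11, so its Grundy value is 11.
The value of a disjunctive sum is the nim-sum of the parts.
Combined value = 2 ⊕ 11 = 9.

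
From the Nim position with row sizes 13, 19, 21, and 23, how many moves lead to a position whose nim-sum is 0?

3

Nim-sum: 13 ^ 19 ^ 21 ^ 23 = 28.
The overall nim-sum is X = 28. A row of size p has a winning move iff p XOR X < p (reduce it to p XOR X).
  13: 13 XOR 28 = 17 ≥ 13 — no move.
  19: 19 XOR 28 = 15 < 19 — winning move (to 15).
  21: 21 XOR 28 = 9 < 21 — winning move (to 9).
  23: 23 XOR 28 = 11 < 23 — winning move (to 11).
That gives 3 winning moves.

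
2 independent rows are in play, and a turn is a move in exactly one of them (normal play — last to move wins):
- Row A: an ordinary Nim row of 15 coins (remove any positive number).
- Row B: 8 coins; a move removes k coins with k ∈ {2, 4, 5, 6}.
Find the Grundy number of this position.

15

Row A is a plain Nim row of size 15, so its Grundy value is 15.
Grundy values for row B (subtraction set {2, 4, 5, 6}):
k:     0  1  2  3  4  5  6  7  8
g(k):  0  0  1  1  2  2  3  3  0
So g(8) = 0.
By the Sprague-Grundy theorem, the Grundy value of a sum of independent games is the XOR of the component values.
Combined value = 15 ⊕ 0 = 15.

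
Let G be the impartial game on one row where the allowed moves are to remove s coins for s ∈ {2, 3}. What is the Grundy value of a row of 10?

Compute g(0), g(1), … for moves {2, 3}:
k:     0  1  2  3  4  5  6  7  8  9 10
g(k):  0  0  1  1  2  0  0  1  1  2  0
So g(10) = 0.

0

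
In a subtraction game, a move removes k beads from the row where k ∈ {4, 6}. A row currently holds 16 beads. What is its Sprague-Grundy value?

Build the Grundy sequence with g(k) = mex{g(k−s) : s ∈ {4, 6}, s ≤ k}:
k:     0  1  2  3  4  5  6  7  8  9 10 11 12 13 14 15 16
g(k):  0  0  0  0  1  1  1  1  2  2  0  0  0  0  1  1  1
So g(16) = 1.

1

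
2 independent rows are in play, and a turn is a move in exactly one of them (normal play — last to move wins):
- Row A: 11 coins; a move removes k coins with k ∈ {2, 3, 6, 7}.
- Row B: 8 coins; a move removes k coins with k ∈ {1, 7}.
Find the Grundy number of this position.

Grundy values for row A (subtraction set {2, 3, 6, 7}):
g(0) = mex{} = 0
g(1) = mex{} = 0
g(2) = mex{0} = 1
g(3) = mex{0} = 1
g(4) = mex{0,1} = 2
g(5) = mex{1} = 0
g(6) = mex{0,1,2} = 3
g(7) = mex{0,2} = 1
g(8) = mex{0,1,3} = 2
g(9) = mex{1,3} = 0
g(10) = mex{1,2} = 0
g(11) = mex{0,2} = 1
So g(11) = 1.
Build the Grundy sequence for row B with g(k) = mex{g(k−s) : s ∈ {1, 7}, s ≤ k}:
g(0) = mex{} = 0
g(1) = mex{0} = 1
g(2) = mex{1} = 0
g(3) = mex{0} = 1
g(4) = mex{1} = 0
g(5) = mex{0} = 1
g(6) = mex{1} = 0
g(7) = mex{0} = 1
g(8) = mex{1} = 0
So g(8) = 0.
The value of a disjunctive sum is the nim-sum of the parts.
Combined value = 1 XOR 0 = 1.

1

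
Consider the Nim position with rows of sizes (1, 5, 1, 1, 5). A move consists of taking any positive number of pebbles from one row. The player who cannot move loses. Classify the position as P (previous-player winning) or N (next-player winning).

N-position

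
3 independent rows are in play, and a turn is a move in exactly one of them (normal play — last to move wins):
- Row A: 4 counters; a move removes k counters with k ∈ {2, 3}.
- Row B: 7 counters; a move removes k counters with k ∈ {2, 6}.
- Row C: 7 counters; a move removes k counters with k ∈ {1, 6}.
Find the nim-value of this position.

3

Grundy values for row A (subtraction set {2, 3}):
k:     0  1  2  3  4
g(k):  0  0  1  1  2
So g(4) = 2.
Grundy values for row B (subtraction set {2, 6}):
k:     0  1  2  3  4  5  6  7
g(k):  0  0  1  1  0  0  1  1
So g(7) = 1.
Grundy values for row C (subtraction set {1, 6}):
k:     0  1  2  3  4  5  6  7
g(k):  0  1  0  1  0  1  2  0
So g(7) = 0.
The value of a disjunctive sum is the nim-sum of the parts.
Combined value = 2 ⊕ 1 ⊕ 0 = 3.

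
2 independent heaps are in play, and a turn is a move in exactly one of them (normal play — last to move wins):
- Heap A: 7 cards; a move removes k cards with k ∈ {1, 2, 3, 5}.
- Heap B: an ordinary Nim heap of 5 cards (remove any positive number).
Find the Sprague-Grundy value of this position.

6

Grundy values for heap A (subtraction set {1, 2, 3, 5}):
k:     0  1  2  3  4  5  6  7
g(k):  0  1  2  3  0  1  2  3
So g(7) = 3.
Heap B is a plain Nim heap of size 5, so its Grundy value is 5.
By the Sprague-Grundy theorem, the Grundy value of a sum of independent games is the XOR of the component values.
Combined value = 3 ⊕ 5 = 6.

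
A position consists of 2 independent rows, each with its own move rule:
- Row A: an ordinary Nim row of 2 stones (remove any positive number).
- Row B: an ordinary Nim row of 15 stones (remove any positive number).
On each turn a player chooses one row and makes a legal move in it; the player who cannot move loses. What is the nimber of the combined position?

13

Row A is a plain Nim row of size 2, so its Grundy value is 2.
Row B is a plain Nim row of size 15, so its Grundy value is 15.
By the Sprague-Grundy theorem, the Grundy value of a sum of independent games is the XOR of the component values.
Combined value = 2 ⊕ 15 = 13.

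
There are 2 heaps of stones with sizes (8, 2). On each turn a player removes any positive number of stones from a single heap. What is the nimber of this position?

Nim-sum: 8 XOR 2 = 10.

10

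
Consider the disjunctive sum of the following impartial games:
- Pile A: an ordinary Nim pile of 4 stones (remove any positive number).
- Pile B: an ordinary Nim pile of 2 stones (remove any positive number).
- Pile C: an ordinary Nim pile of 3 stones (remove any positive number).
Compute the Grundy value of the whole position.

5

Pile A is a plain Nim pile of size 4, so its Grundy value is 4.
Pile B is a plain Nim pile of size 2, so its Grundy value is 2.
Pile C is a plain Nim pile of size 3, so its Grundy value is 3.
The value of a disjunctive sum is the nim-sum of the parts.
Combined value = 4 ⊕ 2 ⊕ 3 = 5.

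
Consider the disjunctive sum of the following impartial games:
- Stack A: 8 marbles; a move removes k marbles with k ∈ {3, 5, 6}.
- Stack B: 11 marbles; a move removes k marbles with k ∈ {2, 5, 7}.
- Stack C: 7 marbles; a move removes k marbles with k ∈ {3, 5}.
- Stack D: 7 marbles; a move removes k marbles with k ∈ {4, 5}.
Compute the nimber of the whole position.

2

For stack A, compute g(0), g(1), … with moves {3, 5, 6}:
g(0) = mex{} = 0
g(1) = mex{} = 0
g(2) = mex{} = 0
g(3) = mex{0} = 1
g(4) = mex{0} = 1
g(5) = mex{0} = 1
g(6) = mex{0,1} = 2
g(7) = mex{0,1} = 2
g(8) = mex{0,1} = 2
So g(8) = 2.
For stack B, compute g(0), g(1), … with moves {2, 5, 7}:
g(0) = mex{} = 0
g(1) = mex{} = 0
g(2) = mex{0} = 1
g(3) = mex{0} = 1
g(4) = mex{1} = 0
g(5) = mex{0,1} = 2
g(6) = mex{0} = 1
g(7) = mex{0,1,2} = 3
g(8) = mex{0,1} = 2
g(9) = mex{0,1,3} = 2
g(10) = mex{1,2} = 0
g(11) = mex{0,1,2} = 3
So g(11) = 3.
Build the Grundy sequence for stack C with g(k) = mex{g(k−s) : s ∈ {3, 5}, s ≤ k}:
g(0) = mex{} = 0
g(1) = mex{} = 0
g(2) = mex{} = 0
g(3) = mex{0} = 1
g(4) = mex{0} = 1
g(5) = mex{0} = 1
g(6) = mex{0,1} = 2
g(7) = mex{0,1} = 2
So g(7) = 2.
Grundy values for stack D (subtraction set {4, 5}):
k:     0  1  2  3  4  5  6  7
g(k):  0  0  0  0  1  1  1  1
So g(7) = 1.
By the Sprague-Grundy theorem, the Grundy value of a sum of independent games is the XOR of the component values.
Combined value = 2 ⊕ 3 ⊕ 2 ⊕ 1 = 2.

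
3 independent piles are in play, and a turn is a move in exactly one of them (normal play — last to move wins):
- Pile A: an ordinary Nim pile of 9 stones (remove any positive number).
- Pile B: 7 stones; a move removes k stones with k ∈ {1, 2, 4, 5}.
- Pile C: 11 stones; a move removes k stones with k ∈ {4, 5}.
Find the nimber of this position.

8

Pile A is a plain Nim pile of size 9, so its Grundy value is 9.
Build the Grundy sequence for pile B with g(k) = mex{g(k−s) : s ∈ {1, 2, 4, 5}, s ≤ k}:
g(0) = mex{} = 0
g(1) = mex{0} = 1
g(2) = mex{0,1} = 2
g(3) = mex{1,2} = 0
g(4) = mex{0,2} = 1
g(5) = mex{0,1} = 2
g(6) = mex{1,2} = 0
g(7) = mex{0,2} = 1
So g(7) = 1.
Build the Grundy sequence for pile C with g(k) = mex{g(k−s) : s ∈ {4, 5}, s ≤ k}:
g(0) = mex{} = 0
g(1) = mex{} = 0
g(2) = mex{} = 0
g(3) = mex{} = 0
g(4) = mex{0} = 1
g(5) = mex{0} = 1
g(6) = mex{0} = 1
g(7) = mex{0} = 1
g(8) = mex{0,1} = 2
g(9) = mex{1} = 0
g(10) = mex{1} = 0
g(11) = mex{1} = 0
So g(11) = 0.
The value of a disjunctive sum is the nim-sum of the parts.
Combined value = 9 XOR 1 XOR 0 = 8.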